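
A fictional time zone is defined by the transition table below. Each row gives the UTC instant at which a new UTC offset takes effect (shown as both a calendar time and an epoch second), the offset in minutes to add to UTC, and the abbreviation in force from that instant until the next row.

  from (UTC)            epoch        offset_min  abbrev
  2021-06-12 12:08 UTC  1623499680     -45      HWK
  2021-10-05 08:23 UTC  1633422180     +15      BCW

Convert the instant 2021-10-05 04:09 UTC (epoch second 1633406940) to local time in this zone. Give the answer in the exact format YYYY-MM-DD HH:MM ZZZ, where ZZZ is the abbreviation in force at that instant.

2021-10-05 03:24 HWK

Query: 2021-10-05 04:09 UTC
Rule 1/2 (HWK, -00:45): 2021-06-12 12:08 UTC ≤ query < 2021-10-05 08:23 UTC
4·60 + 9 - 45 = 204 min
204 = 0·1440 + 204; 204 = 3·60 + 24 → 03:24, same day
→ 2021-10-05 03:24 HWK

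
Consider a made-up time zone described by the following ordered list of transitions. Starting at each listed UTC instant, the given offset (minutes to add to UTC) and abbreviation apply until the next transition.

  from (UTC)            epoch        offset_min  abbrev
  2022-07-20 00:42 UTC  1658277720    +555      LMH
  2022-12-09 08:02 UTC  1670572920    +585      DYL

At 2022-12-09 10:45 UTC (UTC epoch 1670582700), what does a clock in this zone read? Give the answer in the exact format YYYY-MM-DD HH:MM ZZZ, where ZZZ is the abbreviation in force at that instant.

Query: 2022-12-09 10:45 UTC
Rule 2/2 (DYL, +09:45): 2022-12-09 08:02 UTC ≤ query < +∞
10·60 + 45 + 585 = 1230 min
1230 = 0·1440 + 1230; 1230 = 20·60 + 30 → 20:30, same day
→ 2022-12-09 20:30 DYL

2022-12-09 20:30 DYL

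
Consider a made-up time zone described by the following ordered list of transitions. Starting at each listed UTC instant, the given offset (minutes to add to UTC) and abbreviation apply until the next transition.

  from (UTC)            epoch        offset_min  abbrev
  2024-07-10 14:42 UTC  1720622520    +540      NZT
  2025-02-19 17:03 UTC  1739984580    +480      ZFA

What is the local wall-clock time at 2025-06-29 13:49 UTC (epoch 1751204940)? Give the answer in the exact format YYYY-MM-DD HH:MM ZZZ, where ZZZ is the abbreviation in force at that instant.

Query: 2025-06-29 13:49 UTC
Rule 2/2 (ZFA, +08:00): 2025-02-19 17:03 UTC ≤ query < +∞
13·60 + 49 + 480 = 1309 min
1309 = 0·1440 + 1309; 1309 = 21·60 + 49 → 21:49, same day
→ 2025-06-29 21:49 ZFA

2025-06-29 21:49 ZFA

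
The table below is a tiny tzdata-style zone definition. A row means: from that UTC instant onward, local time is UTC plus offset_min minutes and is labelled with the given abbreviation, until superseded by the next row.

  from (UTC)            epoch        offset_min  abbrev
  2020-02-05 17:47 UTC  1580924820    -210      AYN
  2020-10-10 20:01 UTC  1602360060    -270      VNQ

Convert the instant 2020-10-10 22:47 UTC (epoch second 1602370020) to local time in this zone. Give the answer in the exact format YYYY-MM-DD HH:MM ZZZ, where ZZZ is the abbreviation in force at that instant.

Query: 2020-10-10 22:47 UTC
Rule 2/2 (VNQ, -04:30): 2020-10-10 20:01 UTC ≤ query < +∞
22·60 + 47 - 270 = 1097 min
1097 = 0·1440 + 1097; 1097 = 18·60 + 17 → 18:17, same day
→ 2020-10-10 18:17 VNQ

2020-10-10 18:17 VNQ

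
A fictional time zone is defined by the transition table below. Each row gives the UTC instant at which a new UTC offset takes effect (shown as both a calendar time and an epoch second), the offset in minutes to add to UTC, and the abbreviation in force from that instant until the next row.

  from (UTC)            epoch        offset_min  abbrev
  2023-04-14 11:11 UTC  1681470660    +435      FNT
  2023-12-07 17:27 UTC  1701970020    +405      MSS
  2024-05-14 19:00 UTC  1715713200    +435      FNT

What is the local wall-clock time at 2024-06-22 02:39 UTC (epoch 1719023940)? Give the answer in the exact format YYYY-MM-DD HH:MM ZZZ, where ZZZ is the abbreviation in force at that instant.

2024-06-22 09:54 FNT

Query: 2024-06-22 02:39 UTC
Rule 3/3 (FNT, +07:15): 2024-05-14 19:00 UTC ≤ query < +∞
2·60 + 39 + 435 = 594 min
594 = 0·1440 + 594; 594 = 9·60 + 54 → 09:54, same day
→ 2024-06-22 09:54 FNT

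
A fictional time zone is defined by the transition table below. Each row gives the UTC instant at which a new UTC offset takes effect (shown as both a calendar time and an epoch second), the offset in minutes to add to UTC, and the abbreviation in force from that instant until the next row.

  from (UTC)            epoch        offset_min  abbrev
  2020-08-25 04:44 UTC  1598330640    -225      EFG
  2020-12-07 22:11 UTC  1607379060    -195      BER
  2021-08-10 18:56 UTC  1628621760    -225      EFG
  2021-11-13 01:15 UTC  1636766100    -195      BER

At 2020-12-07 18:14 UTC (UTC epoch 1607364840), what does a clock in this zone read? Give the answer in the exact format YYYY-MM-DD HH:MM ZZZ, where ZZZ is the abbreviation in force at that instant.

Query: 2020-12-07 18:14 UTC
Rule 1/4 (EFG, -03:45): 2020-08-25 04:44 UTC ≤ query < 2020-12-07 22:11 UTC
18·60 + 14 - 225 = 869 min
869 = 0·1440 + 869; 869 = 14·60 + 29 → 14:29, same day
→ 2020-12-07 14:29 EFG

2020-12-07 14:29 EFG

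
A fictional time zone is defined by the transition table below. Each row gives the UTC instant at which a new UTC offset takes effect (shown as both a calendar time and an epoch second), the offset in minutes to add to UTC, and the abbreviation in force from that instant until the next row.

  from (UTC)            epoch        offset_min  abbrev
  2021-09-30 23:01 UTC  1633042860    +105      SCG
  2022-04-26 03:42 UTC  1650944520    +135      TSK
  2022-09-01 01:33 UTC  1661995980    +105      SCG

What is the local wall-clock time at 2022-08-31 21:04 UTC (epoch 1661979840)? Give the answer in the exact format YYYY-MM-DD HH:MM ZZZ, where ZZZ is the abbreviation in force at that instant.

Query: 2022-08-31 21:04 UTC
Rule 2/3 (TSK, +02:15): 2022-04-26 03:42 UTC ≤ query < 2022-09-01 01:33 UTC
21·60 + 4 + 135 = 1399 min
1399 = 0·1440 + 1399; 1399 = 23·60 + 19 → 23:19, same day
→ 2022-08-31 23:19 TSK

2022-08-31 23:19 TSK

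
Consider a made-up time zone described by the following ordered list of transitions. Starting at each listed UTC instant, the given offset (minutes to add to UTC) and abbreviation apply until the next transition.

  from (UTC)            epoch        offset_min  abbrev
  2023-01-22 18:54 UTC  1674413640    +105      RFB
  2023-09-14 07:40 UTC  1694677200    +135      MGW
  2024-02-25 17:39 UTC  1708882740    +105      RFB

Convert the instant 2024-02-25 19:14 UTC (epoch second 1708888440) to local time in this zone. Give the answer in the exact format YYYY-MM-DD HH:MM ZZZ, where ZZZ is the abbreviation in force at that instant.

2024-02-25 20:59 RFB

Query: 2024-02-25 19:14 UTC
Rule 3/3 (RFB, +01:45): 2024-02-25 17:39 UTC ≤ query < +∞
19·60 + 14 + 105 = 1259 min
1259 = 0·1440 + 1259; 1259 = 20·60 + 59 → 20:59, same day
→ 2024-02-25 20:59 RFB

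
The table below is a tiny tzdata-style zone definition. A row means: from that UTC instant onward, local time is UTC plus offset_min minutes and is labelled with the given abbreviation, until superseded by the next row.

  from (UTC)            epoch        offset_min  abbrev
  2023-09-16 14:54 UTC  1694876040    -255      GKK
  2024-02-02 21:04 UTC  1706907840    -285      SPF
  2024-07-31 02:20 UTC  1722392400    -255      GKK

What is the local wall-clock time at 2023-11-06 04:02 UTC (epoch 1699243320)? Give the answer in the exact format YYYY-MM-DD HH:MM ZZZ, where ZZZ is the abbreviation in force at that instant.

Query: 2023-11-06 04:02 UTC
Rule 1/3 (GKK, -04:15): 2023-09-16 14:54 UTC ≤ query < 2024-02-02 21:04 UTC
4·60 + 2 - 255 = -13 min
-13 = -1·1440 + 1427; 1427 = 23·60 + 47 → 23:47, 2023-11-06 - 1 day = 2023-11-05
→ 2023-11-05 23:47 GKK

2023-11-05 23:47 GKK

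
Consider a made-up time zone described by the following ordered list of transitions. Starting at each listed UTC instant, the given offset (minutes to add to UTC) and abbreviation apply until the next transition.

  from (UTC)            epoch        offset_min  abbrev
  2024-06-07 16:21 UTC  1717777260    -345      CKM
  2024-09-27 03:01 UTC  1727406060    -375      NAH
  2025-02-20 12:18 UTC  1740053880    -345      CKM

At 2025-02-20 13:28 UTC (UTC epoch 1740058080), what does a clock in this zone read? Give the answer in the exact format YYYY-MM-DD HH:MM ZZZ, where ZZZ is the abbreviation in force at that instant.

2025-02-20 07:43 CKM

Query: 2025-02-20 13:28 UTC
Rule 3/3 (CKM, -05:45): 2025-02-20 12:18 UTC ≤ query < +∞
13·60 + 28 - 345 = 463 min
463 = 0·1440 + 463; 463 = 7·60 + 43 → 07:43, same day
→ 2025-02-20 07:43 CKM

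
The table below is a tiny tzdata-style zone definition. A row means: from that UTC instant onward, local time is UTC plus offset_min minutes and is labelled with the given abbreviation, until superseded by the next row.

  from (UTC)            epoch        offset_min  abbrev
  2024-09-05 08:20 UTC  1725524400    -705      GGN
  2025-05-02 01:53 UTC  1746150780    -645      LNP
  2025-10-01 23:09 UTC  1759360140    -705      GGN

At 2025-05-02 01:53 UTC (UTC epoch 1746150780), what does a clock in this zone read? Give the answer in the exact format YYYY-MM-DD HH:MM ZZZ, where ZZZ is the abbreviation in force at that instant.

Query: 2025-05-02 01:53 UTC
Rule 2/3 (LNP, -10:45): 2025-05-02 01:53 UTC ≤ query < 2025-10-01 23:09 UTC
1·60 + 53 - 645 = -532 min
-532 = -1·1440 + 908; 908 = 15·60 + 8 → 15:08, 2025-05-02 - 1 day = 2025-05-01
→ 2025-05-01 15:08 LNP

2025-05-01 15:08 LNP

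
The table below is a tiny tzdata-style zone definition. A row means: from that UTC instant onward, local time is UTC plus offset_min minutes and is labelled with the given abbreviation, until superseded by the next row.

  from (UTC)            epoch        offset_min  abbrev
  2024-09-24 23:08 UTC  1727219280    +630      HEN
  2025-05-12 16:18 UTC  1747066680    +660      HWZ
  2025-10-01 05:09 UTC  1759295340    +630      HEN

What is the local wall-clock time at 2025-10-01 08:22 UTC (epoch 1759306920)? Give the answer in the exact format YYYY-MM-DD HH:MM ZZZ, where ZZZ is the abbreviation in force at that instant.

Query: 2025-10-01 08:22 UTC
Rule 3/3 (HEN, +10:30): 2025-10-01 05:09 UTC ≤ query < +∞
8·60 + 22 + 630 = 1132 min
1132 = 0·1440 + 1132; 1132 = 18·60 + 52 → 18:52, same day
→ 2025-10-01 18:52 HEN

2025-10-01 18:52 HEN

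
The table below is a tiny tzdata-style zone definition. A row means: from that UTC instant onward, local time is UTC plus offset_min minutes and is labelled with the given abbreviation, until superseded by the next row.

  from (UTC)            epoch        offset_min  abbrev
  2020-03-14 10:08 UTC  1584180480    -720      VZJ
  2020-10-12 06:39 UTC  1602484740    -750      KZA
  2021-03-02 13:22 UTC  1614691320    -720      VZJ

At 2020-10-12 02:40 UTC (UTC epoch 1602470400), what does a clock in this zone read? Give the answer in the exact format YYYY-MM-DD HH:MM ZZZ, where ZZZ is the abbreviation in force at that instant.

2020-10-11 14:40 VZJ

Query: 2020-10-12 02:40 UTC
Rule 1/3 (VZJ, -12:00): 2020-03-14 10:08 UTC ≤ query < 2020-10-12 06:39 UTC
2·60 + 40 - 720 = -560 min
-560 = -1·1440 + 880; 880 = 14·60 + 40 → 14:40, 2020-10-12 - 1 day = 2020-10-11
→ 2020-10-11 14:40 VZJ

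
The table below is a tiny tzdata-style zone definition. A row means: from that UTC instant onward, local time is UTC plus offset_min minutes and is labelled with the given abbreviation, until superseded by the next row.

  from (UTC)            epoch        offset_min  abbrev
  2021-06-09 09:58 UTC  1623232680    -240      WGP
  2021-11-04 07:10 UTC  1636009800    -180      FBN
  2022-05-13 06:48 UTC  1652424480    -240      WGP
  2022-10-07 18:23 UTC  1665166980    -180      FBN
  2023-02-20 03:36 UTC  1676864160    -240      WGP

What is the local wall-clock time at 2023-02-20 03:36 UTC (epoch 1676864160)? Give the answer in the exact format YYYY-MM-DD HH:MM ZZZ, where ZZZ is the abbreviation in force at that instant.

2023-02-19 23:36 WGP

Query: 2023-02-20 03:36 UTC
Rule 5/5 (WGP, -04:00): 2023-02-20 03:36 UTC ≤ query < +∞
3·60 + 36 - 240 = -24 min
-24 = -1·1440 + 1416; 1416 = 23·60 + 36 → 23:36, 2023-02-20 - 1 day = 2023-02-19
→ 2023-02-19 23:36 WGP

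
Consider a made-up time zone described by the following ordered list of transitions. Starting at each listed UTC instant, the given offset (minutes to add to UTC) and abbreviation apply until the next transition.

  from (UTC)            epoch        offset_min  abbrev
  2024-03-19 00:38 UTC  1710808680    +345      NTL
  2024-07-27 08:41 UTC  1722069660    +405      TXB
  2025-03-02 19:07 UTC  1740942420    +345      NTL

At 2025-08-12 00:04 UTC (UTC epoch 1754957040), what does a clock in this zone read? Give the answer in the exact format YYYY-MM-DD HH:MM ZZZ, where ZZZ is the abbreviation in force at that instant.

2025-08-12 05:49 NTL

Query: 2025-08-12 00:04 UTC
Rule 3/3 (NTL, +05:45): 2025-03-02 19:07 UTC ≤ query < +∞
0·60 + 4 + 345 = 349 min
349 = 0·1440 + 349; 349 = 5·60 + 49 → 05:49, same day
→ 2025-08-12 05:49 NTL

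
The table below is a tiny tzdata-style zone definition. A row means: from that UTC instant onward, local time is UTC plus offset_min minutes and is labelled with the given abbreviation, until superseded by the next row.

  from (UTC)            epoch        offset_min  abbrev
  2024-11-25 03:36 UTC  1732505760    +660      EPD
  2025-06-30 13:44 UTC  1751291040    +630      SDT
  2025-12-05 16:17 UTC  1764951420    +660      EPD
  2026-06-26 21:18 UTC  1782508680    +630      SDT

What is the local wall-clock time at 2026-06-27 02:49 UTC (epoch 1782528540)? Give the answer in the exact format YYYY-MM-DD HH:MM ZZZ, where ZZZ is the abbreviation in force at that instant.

Query: 2026-06-27 02:49 UTC
Rule 4/4 (SDT, +10:30): 2026-06-26 21:18 UTC ≤ query < +∞
2·60 + 49 + 630 = 799 min
799 = 0·1440 + 799; 799 = 13·60 + 19 → 13:19, same day
→ 2026-06-27 13:19 SDT

2026-06-27 13:19 SDT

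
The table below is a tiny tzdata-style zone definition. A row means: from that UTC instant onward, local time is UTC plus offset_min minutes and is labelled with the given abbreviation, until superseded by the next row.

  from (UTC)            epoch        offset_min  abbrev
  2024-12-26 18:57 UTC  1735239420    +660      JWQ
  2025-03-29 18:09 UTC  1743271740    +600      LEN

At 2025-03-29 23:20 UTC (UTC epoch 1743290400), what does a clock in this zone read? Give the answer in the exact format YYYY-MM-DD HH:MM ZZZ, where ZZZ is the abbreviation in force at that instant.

2025-03-30 09:20 LEN

Query: 2025-03-29 23:20 UTC
Rule 2/2 (LEN, +10:00): 2025-03-29 18:09 UTC ≤ query < +∞
23·60 + 20 + 600 = 2000 min
2000 = 1·1440 + 560; 560 = 9·60 + 20 → 09:20, 2025-03-29 + 1 day = 2025-03-30
→ 2025-03-30 09:20 LEN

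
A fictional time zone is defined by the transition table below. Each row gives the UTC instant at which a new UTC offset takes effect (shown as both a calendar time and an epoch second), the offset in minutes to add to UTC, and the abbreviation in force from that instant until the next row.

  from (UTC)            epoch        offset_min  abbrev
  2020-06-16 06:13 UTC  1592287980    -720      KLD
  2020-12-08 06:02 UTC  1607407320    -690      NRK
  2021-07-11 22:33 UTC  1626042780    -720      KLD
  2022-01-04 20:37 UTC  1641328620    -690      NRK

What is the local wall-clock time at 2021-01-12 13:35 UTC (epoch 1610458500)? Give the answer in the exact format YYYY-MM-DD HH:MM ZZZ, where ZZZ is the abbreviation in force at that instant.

2021-01-12 02:05 NRK

Query: 2021-01-12 13:35 UTC
Rule 2/4 (NRK, -11:30): 2020-12-08 06:02 UTC ≤ query < 2021-07-11 22:33 UTC
13·60 + 35 - 690 = 125 min
125 = 0·1440 + 125; 125 = 2·60 + 5 → 02:05, same day
→ 2021-01-12 02:05 NRK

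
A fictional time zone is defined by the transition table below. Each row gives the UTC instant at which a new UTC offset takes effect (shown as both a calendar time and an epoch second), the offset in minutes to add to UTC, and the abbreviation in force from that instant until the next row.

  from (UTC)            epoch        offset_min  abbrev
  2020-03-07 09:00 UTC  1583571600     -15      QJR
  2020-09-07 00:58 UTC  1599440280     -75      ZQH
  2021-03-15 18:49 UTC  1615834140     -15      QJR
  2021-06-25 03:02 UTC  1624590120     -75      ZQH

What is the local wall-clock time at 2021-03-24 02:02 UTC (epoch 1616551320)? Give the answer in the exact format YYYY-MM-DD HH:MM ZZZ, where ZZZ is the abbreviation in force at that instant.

2021-03-24 01:47 QJR

Query: 2021-03-24 02:02 UTC
Rule 3/4 (QJR, -00:15): 2021-03-15 18:49 UTC ≤ query < 2021-06-25 03:02 UTC
2·60 + 2 - 15 = 107 min
107 = 0·1440 + 107; 107 = 1·60 + 47 → 01:47, same day
→ 2021-03-24 01:47 QJR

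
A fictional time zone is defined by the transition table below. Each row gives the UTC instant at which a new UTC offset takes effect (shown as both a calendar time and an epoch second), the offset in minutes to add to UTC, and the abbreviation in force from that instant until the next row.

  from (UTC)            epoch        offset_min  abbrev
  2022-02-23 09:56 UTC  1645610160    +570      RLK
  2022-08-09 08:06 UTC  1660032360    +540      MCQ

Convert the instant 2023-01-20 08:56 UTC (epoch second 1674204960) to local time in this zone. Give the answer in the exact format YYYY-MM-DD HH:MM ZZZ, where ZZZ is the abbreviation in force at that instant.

2023-01-20 17:56 MCQ

Query: 2023-01-20 08:56 UTC
Rule 2/2 (MCQ, +09:00): 2022-08-09 08:06 UTC ≤ query < +∞
8·60 + 56 + 540 = 1076 min
1076 = 0·1440 + 1076; 1076 = 17·60 + 56 → 17:56, same day
→ 2023-01-20 17:56 MCQ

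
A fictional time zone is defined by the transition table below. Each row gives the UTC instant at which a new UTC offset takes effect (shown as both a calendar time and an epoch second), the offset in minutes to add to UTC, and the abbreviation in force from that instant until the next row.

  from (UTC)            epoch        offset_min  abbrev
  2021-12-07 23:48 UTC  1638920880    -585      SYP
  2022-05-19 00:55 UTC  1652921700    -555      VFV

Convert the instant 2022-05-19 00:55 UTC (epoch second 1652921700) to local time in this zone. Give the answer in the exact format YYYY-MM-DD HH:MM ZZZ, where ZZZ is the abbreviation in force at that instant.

2022-05-18 15:40 VFV

Query: 2022-05-19 00:55 UTC
Rule 2/2 (VFV, -09:15): 2022-05-19 00:55 UTC ≤ query < +∞
0·60 + 55 - 555 = -500 min
-500 = -1·1440 + 940; 940 = 15·60 + 40 → 15:40, 2022-05-19 - 1 day = 2022-05-18
→ 2022-05-18 15:40 VFV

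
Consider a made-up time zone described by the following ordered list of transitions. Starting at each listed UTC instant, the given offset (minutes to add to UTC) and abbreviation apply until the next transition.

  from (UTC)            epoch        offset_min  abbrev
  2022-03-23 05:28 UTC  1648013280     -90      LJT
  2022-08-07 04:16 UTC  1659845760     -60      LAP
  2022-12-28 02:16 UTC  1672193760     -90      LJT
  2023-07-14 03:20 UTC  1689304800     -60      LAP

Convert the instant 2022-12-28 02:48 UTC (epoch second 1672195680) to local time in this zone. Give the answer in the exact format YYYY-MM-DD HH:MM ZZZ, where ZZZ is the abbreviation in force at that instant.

Query: 2022-12-28 02:48 UTC
Rule 3/4 (LJT, -01:30): 2022-12-28 02:16 UTC ≤ query < 2023-07-14 03:20 UTC
2·60 + 48 - 90 = 78 min
78 = 0·1440 + 78; 78 = 1·60 + 18 → 01:18, same day
→ 2022-12-28 01:18 LJT

2022-12-28 01:18 LJT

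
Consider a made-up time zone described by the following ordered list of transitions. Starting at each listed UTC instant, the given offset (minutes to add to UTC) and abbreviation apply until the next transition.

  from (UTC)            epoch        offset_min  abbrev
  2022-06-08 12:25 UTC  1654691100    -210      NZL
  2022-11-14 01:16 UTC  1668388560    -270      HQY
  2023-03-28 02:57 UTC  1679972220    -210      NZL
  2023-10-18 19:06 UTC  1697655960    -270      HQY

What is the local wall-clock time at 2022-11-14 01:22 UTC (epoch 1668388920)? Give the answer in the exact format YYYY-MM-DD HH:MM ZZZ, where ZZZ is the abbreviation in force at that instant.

2022-11-13 20:52 HQY

Query: 2022-11-14 01:22 UTC
Rule 2/4 (HQY, -04:30): 2022-11-14 01:16 UTC ≤ query < 2023-03-28 02:57 UTC
1·60 + 22 - 270 = -188 min
-188 = -1·1440 + 1252; 1252 = 20·60 + 52 → 20:52, 2022-11-14 - 1 day = 2022-11-13
→ 2022-11-13 20:52 HQY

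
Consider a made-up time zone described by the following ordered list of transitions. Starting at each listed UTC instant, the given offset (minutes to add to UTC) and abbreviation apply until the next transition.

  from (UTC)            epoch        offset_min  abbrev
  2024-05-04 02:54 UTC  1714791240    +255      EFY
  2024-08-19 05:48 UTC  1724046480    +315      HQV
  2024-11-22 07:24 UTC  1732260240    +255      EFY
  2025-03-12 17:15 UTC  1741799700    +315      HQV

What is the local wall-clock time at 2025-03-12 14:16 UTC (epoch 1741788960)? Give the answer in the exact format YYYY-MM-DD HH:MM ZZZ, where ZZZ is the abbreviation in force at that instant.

Query: 2025-03-12 14:16 UTC
Rule 3/4 (EFY, +04:15): 2024-11-22 07:24 UTC ≤ query < 2025-03-12 17:15 UTC
14·60 + 16 + 255 = 1111 min
1111 = 0·1440 + 1111; 1111 = 18·60 + 31 → 18:31, same day
→ 2025-03-12 18:31 EFY

2025-03-12 18:31 EFY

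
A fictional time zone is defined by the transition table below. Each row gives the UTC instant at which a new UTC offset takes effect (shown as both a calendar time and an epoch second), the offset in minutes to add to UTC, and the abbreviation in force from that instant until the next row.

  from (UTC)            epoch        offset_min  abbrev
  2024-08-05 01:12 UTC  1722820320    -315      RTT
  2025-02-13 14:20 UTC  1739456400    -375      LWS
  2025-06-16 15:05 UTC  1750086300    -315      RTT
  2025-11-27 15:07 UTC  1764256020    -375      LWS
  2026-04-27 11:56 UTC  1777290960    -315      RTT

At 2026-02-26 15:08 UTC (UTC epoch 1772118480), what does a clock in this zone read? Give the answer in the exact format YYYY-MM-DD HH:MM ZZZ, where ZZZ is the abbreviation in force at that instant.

2026-02-26 08:53 LWS

Query: 2026-02-26 15:08 UTC
Rule 4/5 (LWS, -06:15): 2025-11-27 15:07 UTC ≤ query < 2026-04-27 11:56 UTC
15·60 + 8 - 375 = 533 min
533 = 0·1440 + 533; 533 = 8·60 + 53 → 08:53, same day
→ 2026-02-26 08:53 LWS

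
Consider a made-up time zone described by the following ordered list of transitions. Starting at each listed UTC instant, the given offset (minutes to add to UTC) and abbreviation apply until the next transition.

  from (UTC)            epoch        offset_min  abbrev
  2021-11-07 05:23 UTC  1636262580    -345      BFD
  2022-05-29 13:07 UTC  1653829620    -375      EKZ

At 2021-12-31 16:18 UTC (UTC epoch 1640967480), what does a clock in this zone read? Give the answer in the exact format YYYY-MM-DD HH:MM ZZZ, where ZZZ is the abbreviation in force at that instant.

2021-12-31 10:33 BFD

Query: 2021-12-31 16:18 UTC
Rule 1/2 (BFD, -05:45): 2021-11-07 05:23 UTC ≤ query < 2022-05-29 13:07 UTC
16·60 + 18 - 345 = 633 min
633 = 0·1440 + 633; 633 = 10·60 + 33 → 10:33, same day
→ 2021-12-31 10:33 BFD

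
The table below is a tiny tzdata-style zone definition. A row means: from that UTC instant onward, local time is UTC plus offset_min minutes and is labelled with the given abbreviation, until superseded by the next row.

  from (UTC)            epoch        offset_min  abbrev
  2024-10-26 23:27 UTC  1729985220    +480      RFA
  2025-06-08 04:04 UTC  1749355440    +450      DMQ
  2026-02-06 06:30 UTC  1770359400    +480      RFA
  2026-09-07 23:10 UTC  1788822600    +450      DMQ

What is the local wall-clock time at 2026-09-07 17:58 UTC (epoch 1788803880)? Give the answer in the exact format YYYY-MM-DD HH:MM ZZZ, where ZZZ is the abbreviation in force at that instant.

Query: 2026-09-07 17:58 UTC
Rule 3/4 (RFA, +08:00): 2026-02-06 06:30 UTC ≤ query < 2026-09-07 23:10 UTC
17·60 + 58 + 480 = 1558 min
1558 = 1·1440 + 118; 118 = 1·60 + 58 → 01:58, 2026-09-07 + 1 day = 2026-09-08
→ 2026-09-08 01:58 RFA

2026-09-08 01:58 RFA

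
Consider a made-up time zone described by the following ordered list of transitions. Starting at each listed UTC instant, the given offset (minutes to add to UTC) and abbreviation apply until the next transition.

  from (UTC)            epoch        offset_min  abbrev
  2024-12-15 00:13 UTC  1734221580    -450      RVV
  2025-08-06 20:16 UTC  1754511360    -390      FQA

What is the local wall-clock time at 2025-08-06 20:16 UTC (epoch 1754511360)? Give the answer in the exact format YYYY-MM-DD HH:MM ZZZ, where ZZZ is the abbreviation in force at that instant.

2025-08-06 13:46 FQA

Query: 2025-08-06 20:16 UTC
Rule 2/2 (FQA, -06:30): 2025-08-06 20:16 UTC ≤ query < +∞
20·60 + 16 - 390 = 826 min
826 = 0·1440 + 826; 826 = 13·60 + 46 → 13:46, same day
→ 2025-08-06 13:46 FQA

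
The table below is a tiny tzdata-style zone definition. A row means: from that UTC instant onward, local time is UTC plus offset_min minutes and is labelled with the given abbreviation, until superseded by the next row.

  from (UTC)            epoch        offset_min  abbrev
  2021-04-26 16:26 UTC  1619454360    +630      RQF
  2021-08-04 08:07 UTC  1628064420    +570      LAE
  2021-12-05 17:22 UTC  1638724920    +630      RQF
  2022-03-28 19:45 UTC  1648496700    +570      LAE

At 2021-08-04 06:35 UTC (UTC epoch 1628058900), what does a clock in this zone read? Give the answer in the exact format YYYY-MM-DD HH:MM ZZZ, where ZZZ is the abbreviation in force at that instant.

Query: 2021-08-04 06:35 UTC
Rule 1/4 (RQF, +10:30): 2021-04-26 16:26 UTC ≤ query < 2021-08-04 08:07 UTC
6·60 + 35 + 630 = 1025 min
1025 = 0·1440 + 1025; 1025 = 17·60 + 5 → 17:05, same day
→ 2021-08-04 17:05 RQF

2021-08-04 17:05 RQF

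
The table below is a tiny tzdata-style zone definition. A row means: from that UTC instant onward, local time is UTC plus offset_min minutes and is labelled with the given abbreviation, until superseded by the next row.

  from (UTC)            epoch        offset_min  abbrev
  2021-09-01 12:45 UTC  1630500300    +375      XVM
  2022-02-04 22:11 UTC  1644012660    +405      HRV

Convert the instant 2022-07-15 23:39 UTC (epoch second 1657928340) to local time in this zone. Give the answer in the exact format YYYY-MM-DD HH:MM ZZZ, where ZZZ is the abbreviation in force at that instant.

Query: 2022-07-15 23:39 UTC
Rule 2/2 (HRV, +06:45): 2022-02-04 22:11 UTC ≤ query < +∞
23·60 + 39 + 405 = 1824 min
1824 = 1·1440 + 384; 384 = 6·60 + 24 → 06:24, 2022-07-15 + 1 day = 2022-07-16
→ 2022-07-16 06:24 HRV

2022-07-16 06:24 HRV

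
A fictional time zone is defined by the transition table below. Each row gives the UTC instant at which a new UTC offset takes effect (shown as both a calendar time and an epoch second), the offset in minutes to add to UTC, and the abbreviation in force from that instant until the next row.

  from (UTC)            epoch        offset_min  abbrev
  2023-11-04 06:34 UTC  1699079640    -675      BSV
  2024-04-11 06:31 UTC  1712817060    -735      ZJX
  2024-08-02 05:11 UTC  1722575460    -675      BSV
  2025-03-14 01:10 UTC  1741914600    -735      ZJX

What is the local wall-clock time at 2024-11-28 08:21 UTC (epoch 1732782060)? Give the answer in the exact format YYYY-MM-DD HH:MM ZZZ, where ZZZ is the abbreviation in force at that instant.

2024-11-27 21:06 BSV

Query: 2024-11-28 08:21 UTC
Rule 3/4 (BSV, -11:15): 2024-08-02 05:11 UTC ≤ query < 2025-03-14 01:10 UTC
8·60 + 21 - 675 = -174 min
-174 = -1·1440 + 1266; 1266 = 21·60 + 6 → 21:06, 2024-11-28 - 1 day = 2024-11-27
→ 2024-11-27 21:06 BSV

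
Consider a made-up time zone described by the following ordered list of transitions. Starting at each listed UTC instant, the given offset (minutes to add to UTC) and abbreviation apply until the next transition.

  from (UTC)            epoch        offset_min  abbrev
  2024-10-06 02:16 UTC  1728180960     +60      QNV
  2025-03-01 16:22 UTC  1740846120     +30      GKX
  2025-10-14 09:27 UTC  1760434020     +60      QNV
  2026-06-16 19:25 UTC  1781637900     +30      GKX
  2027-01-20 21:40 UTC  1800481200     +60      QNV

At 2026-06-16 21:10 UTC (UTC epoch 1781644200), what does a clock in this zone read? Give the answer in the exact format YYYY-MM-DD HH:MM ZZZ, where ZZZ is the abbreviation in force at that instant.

Query: 2026-06-16 21:10 UTC
Rule 4/5 (GKX, +00:30): 2026-06-16 19:25 UTC ≤ query < 2027-01-20 21:40 UTC
21·60 + 10 + 30 = 1300 min
1300 = 0·1440 + 1300; 1300 = 21·60 + 40 → 21:40, same day
→ 2026-06-16 21:40 GKX

2026-06-16 21:40 GKX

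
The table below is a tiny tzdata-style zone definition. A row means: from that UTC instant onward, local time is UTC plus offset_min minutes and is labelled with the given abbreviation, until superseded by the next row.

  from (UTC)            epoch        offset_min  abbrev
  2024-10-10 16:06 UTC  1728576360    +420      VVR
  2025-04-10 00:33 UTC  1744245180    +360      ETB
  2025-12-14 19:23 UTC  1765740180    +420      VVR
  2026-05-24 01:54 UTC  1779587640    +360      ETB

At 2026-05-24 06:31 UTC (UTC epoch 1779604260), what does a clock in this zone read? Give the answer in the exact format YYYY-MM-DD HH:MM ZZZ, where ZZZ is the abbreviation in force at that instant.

Query: 2026-05-24 06:31 UTC
Rule 4/4 (ETB, +06:00): 2026-05-24 01:54 UTC ≤ query < +∞
6·60 + 31 + 360 = 751 min
751 = 0·1440 + 751; 751 = 12·60 + 31 → 12:31, same day
→ 2026-05-24 12:31 ETB

2026-05-24 12:31 ETB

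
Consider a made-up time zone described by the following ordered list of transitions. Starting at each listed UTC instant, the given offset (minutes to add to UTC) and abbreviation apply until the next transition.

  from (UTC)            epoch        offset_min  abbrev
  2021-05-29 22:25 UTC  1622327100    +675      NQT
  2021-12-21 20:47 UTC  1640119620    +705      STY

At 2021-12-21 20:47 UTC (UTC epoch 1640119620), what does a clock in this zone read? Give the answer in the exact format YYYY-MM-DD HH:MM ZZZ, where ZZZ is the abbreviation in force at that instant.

Query: 2021-12-21 20:47 UTC
Rule 2/2 (STY, +11:45): 2021-12-21 20:47 UTC ≤ query < +∞
20·60 + 47 + 705 = 1952 min
1952 = 1·1440 + 512; 512 = 8·60 + 32 → 08:32, 2021-12-21 + 1 day = 2021-12-22
→ 2021-12-22 08:32 STY

2021-12-22 08:32 STY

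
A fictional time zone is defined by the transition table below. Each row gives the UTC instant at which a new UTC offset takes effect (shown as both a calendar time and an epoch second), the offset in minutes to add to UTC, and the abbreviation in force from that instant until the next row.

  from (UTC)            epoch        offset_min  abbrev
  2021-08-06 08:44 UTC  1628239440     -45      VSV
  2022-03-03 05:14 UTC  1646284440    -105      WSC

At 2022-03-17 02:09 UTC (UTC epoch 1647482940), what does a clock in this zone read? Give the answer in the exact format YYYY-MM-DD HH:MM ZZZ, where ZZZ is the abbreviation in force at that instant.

Query: 2022-03-17 02:09 UTC
Rule 2/2 (WSC, -01:45): 2022-03-03 05:14 UTC ≤ query < +∞
2·60 + 9 - 105 = 24 min
24 = 0·1440 + 24; 24 = 0·60 + 24 → 00:24, same day
→ 2022-03-17 00:24 WSC

2022-03-17 00:24 WSC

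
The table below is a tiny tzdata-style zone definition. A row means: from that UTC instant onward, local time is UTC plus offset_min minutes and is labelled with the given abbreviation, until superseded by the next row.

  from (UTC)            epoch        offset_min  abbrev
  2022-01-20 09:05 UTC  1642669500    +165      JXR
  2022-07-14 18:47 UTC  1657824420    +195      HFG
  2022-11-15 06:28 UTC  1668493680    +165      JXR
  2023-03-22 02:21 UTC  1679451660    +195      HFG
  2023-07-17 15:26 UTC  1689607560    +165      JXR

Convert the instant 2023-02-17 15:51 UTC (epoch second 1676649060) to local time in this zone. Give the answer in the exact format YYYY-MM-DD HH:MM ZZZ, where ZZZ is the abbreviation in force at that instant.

Query: 2023-02-17 15:51 UTC
Rule 3/5 (JXR, +02:45): 2022-11-15 06:28 UTC ≤ query < 2023-03-22 02:21 UTC
15·60 + 51 + 165 = 1116 min
1116 = 0·1440 + 1116; 1116 = 18·60 + 36 → 18:36, same day
→ 2023-02-17 18:36 JXR

2023-02-17 18:36 JXR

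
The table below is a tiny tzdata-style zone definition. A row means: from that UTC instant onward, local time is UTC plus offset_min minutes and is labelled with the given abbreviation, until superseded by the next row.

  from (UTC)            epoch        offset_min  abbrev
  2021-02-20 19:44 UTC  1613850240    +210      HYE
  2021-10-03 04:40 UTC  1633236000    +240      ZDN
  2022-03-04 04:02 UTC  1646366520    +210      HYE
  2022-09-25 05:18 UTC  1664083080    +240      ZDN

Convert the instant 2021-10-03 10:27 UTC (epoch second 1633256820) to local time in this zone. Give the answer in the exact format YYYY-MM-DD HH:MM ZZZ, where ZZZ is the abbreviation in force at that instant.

2021-10-03 14:27 ZDN

Query: 2021-10-03 10:27 UTC
Rule 2/4 (ZDN, +04:00): 2021-10-03 04:40 UTC ≤ query < 2022-03-04 04:02 UTC
10·60 + 27 + 240 = 867 min
867 = 0·1440 + 867; 867 = 14·60 + 27 → 14:27, same day
→ 2021-10-03 14:27 ZDN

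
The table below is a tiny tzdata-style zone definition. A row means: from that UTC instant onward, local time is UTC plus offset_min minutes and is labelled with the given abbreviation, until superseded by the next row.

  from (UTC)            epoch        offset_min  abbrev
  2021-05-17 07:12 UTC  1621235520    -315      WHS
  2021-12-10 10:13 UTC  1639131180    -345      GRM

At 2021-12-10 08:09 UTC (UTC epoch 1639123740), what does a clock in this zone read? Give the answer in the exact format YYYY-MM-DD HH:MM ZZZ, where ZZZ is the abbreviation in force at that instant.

Query: 2021-12-10 08:09 UTC
Rule 1/2 (WHS, -05:15): 2021-05-17 07:12 UTC ≤ query < 2021-12-10 10:13 UTC
8·60 + 9 - 315 = 174 min
174 = 0·1440 + 174; 174 = 2·60 + 54 → 02:54, same day
→ 2021-12-10 02:54 WHS

2021-12-10 02:54 WHS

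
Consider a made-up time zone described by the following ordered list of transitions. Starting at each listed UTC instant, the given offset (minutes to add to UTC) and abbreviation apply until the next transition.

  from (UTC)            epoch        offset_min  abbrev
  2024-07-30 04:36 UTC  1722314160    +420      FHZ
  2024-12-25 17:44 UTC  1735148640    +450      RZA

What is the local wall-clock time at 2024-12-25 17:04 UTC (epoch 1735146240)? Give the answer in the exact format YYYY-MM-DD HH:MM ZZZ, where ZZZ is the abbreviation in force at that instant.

Query: 2024-12-25 17:04 UTC
Rule 1/2 (FHZ, +07:00): 2024-07-30 04:36 UTC ≤ query < 2024-12-25 17:44 UTC
17·60 + 4 + 420 = 1444 min
1444 = 1·1440 + 4; 4 = 0·60 + 4 → 00:04, 2024-12-25 + 1 day = 2024-12-26
→ 2024-12-26 00:04 FHZ

2024-12-26 00:04 FHZ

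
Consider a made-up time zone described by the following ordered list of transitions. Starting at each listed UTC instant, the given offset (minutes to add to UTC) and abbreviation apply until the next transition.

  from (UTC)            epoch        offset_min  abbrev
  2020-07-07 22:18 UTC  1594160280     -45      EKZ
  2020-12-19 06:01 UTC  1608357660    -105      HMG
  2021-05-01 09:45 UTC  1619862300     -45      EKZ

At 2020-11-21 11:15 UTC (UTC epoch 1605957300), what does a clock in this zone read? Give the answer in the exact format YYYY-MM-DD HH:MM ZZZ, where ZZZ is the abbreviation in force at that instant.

2020-11-21 10:30 EKZ

Query: 2020-11-21 11:15 UTC
Rule 1/3 (EKZ, -00:45): 2020-07-07 22:18 UTC ≤ query < 2020-12-19 06:01 UTC
11·60 + 15 - 45 = 630 min
630 = 0·1440 + 630; 630 = 10·60 + 30 → 10:30, same day
→ 2020-11-21 10:30 EKZ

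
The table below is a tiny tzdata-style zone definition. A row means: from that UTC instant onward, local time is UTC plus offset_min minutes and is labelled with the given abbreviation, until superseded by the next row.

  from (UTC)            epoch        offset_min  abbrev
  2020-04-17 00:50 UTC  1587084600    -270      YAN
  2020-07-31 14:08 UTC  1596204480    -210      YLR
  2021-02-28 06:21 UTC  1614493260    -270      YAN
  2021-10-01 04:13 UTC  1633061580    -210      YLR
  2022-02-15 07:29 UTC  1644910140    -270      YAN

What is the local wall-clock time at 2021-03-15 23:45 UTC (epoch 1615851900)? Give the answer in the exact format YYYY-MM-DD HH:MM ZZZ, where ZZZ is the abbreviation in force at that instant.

2021-03-15 19:15 YAN

Query: 2021-03-15 23:45 UTC
Rule 3/5 (YAN, -04:30): 2021-02-28 06:21 UTC ≤ query < 2021-10-01 04:13 UTC
23·60 + 45 - 270 = 1155 min
1155 = 0·1440 + 1155; 1155 = 19·60 + 15 → 19:15, same day
→ 2021-03-15 19:15 YAN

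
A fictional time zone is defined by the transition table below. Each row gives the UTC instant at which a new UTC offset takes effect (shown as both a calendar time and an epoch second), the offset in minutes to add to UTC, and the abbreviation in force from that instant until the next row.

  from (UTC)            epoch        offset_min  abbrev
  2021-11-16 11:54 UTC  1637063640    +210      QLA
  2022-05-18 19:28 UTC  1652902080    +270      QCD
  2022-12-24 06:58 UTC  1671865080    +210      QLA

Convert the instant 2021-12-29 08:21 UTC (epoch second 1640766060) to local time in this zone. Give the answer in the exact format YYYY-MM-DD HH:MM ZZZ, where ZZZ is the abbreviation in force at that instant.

2021-12-29 11:51 QLA

Query: 2021-12-29 08:21 UTC
Rule 1/3 (QLA, +03:30): 2021-11-16 11:54 UTC ≤ query < 2022-05-18 19:28 UTC
8·60 + 21 + 210 = 711 min
711 = 0·1440 + 711; 711 = 11·60 + 51 → 11:51, same day
→ 2021-12-29 11:51 QLA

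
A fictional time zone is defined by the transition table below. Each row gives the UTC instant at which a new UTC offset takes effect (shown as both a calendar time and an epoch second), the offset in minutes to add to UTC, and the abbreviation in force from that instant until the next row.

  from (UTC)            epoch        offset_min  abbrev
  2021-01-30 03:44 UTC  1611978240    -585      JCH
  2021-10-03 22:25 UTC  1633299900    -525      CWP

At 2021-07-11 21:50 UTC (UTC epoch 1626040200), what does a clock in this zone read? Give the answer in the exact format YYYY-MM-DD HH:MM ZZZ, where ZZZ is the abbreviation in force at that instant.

2021-07-11 12:05 JCH

Query: 2021-07-11 21:50 UTC
Rule 1/2 (JCH, -09:45): 2021-01-30 03:44 UTC ≤ query < 2021-10-03 22:25 UTC
21·60 + 50 - 585 = 725 min
725 = 0·1440 + 725; 725 = 12·60 + 5 → 12:05, same day
→ 2021-07-11 12:05 JCH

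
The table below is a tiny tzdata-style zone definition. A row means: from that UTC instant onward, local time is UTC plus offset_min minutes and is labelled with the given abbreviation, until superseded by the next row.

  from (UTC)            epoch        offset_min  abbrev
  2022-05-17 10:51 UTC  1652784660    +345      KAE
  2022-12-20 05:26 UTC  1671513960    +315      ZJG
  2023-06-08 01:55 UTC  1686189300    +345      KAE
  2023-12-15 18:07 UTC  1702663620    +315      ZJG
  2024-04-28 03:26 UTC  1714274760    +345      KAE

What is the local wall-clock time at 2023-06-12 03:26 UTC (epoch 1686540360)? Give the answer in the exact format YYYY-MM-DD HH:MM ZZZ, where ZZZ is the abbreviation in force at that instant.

Query: 2023-06-12 03:26 UTC
Rule 3/5 (KAE, +05:45): 2023-06-08 01:55 UTC ≤ query < 2023-12-15 18:07 UTC
3·60 + 26 + 345 = 551 min
551 = 0·1440 + 551; 551 = 9·60 + 11 → 09:11, same day
→ 2023-06-12 09:11 KAE

2023-06-12 09:11 KAE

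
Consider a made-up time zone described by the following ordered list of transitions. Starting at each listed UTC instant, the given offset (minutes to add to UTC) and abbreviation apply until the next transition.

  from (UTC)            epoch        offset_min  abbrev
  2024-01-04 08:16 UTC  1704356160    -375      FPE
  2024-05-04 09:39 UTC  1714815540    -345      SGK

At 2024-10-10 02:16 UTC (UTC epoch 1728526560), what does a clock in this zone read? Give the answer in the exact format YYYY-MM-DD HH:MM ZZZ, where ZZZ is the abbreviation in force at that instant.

Query: 2024-10-10 02:16 UTC
Rule 2/2 (SGK, -05:45): 2024-05-04 09:39 UTC ≤ query < +∞
2·60 + 16 - 345 = -209 min
-209 = -1·1440 + 1231; 1231 = 20·60 + 31 → 20:31, 2024-10-10 - 1 day = 2024-10-09
→ 2024-10-09 20:31 SGK

2024-10-09 20:31 SGK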